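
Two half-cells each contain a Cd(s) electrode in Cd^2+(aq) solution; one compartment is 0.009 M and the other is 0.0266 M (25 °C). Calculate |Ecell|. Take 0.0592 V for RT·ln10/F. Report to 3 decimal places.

0.014 V

For a concentration cell E°cell = 0, since both electrodes use the same couple.
The compartment with the higher Cd^2+(aq) concentration (0.0266 M) acts as the cathode; ions are reduced there and produced at the dilute (0.009 M) anode.
With n = 2, Ecell = −(0.0592/2)·log([dilute]/[conc]) = −(0.0592/2)·log(0.009/0.0266) = +0.014 V.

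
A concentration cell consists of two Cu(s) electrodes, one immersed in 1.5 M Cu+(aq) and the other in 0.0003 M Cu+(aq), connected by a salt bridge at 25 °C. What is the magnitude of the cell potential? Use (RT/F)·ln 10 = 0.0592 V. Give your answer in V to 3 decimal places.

0.219 V

For a concentration cell E°cell = 0, since both electrodes use the same couple.
The compartment with the higher Cu+(aq) concentration (1.5 M) acts as the cathode; ions are reduced there and produced at the dilute (0.0003 M) anode.
With n = 1, Ecell = −(0.0592/1)·log([dilute]/[conc]) = −(0.0592/1)·log(0.0003/1.5) = +0.219 V.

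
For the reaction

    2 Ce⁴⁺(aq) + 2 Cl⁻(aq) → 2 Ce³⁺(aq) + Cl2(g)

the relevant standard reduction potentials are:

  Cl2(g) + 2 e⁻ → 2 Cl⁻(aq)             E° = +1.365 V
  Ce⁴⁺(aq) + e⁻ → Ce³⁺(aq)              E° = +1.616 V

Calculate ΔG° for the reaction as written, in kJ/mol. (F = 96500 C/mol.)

In the reaction as written Ce⁴⁺(aq) is reduced, so the Ce⁴⁺/Ce³⁺ couple is the cathode and Cl₂/Cl⁻ is the anode.
E°cell = +1.616 − (+1.365) = +0.251 V; balancing electrons gives n = 2.
ΔG° = −nFE°cell = −(2)(96500)(+0.251) J/mol = −48.4 kJ/mol.

−48.4 kJ/mol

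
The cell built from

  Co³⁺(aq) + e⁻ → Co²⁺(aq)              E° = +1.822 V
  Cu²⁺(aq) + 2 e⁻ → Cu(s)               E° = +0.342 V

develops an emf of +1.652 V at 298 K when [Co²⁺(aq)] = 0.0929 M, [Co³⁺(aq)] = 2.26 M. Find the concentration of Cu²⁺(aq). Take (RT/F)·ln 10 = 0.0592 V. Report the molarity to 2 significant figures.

0.00091 M

Co³⁺/Co²⁺ is the cathode (higher E°); E°cell = +1.822 − (+0.342) = +1.480 V with n = 2.
Rearranging E = E° − (0.0592/n)·log Q gives log Q = 2(+1.480 − (+1.652))/0.0592 = −5.811.
The balanced reaction is 2 Co³⁺(aq) + Cu(s) → 2 Co²⁺(aq) + Cu²⁺(aq), so Q = ([Co²⁺(aq)]^2·[Cu²⁺(aq)]) / [Co³⁺(aq)]^2.
Isolating [Cu²⁺(aq)] in Q = 10^{−5.811} yields log [Cu²⁺(aq)] = −3.039, i.e. 0.00091 M.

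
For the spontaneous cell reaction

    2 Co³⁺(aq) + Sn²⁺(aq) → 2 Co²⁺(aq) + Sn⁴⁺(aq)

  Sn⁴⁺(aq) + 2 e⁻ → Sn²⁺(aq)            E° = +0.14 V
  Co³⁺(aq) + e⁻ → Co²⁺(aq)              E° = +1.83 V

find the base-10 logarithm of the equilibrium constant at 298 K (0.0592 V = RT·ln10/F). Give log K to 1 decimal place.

The Co³⁺/Co²⁺ couple is reduced (cathode); E°cell = +1.83 − (+0.14) = +1.69 V with n = 2.
At equilibrium E = 0, so log K = nE°cell / 0.0592 = (2)(+1.69) / 0.0592 = 57.1.

log K = 57.1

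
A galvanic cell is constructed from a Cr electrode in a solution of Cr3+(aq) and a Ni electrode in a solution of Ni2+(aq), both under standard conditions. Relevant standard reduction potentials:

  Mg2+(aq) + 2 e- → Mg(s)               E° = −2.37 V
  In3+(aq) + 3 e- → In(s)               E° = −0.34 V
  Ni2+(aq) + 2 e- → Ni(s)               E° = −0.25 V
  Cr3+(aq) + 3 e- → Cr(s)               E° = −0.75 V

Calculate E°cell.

Of the two couples in this cell, the one with the more positive reduction potential is reduced at the cathode: here that is Ni²⁺/Ni (−0.25 V); Cr³⁺/Cr (−0.75 V) is the anode.
E°cell = E°(cathode) − E°(anode) = −0.25 − (−0.75) = +0.50 V.

+0.50 V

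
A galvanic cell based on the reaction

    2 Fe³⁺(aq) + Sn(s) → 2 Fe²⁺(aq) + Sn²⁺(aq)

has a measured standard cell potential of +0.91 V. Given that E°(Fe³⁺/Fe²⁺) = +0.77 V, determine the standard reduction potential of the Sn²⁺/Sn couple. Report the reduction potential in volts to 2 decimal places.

−0.14 V

In the reaction as written the Fe³⁺/Fe²⁺ couple is reduced (cathode) and Sn²⁺/Sn is oxidized (anode), so E°cell = E°(Fe³⁺/Fe²⁺) − E°(Sn²⁺/Sn).
E°(Sn²⁺/Sn) = E°(cathode) − E°cell = +0.77 − (+0.91) = −0.14 V.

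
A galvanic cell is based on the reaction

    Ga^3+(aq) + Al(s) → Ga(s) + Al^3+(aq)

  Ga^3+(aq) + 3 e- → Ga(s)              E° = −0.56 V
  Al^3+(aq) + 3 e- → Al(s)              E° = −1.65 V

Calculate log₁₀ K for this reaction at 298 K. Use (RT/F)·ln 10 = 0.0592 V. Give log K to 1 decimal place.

log K = 55.2

The Ga³⁺/Ga couple is reduced (cathode); E°cell = −0.56 − (−1.65) = +1.09 V with n = 3.
At equilibrium E = 0, so log K = nE°cell / 0.0592 = (3)(+1.09) / 0.0592 = 55.2.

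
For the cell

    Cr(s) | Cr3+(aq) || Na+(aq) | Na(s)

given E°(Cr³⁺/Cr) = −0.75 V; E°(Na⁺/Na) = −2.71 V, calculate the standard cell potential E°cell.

−1.96 V

By convention the left-hand electrode in cell notation is the anode (oxidation) and the right-hand electrode is the cathode (reduction).
E°cell = E°(right) − E°(left) = −2.71 − (−0.75) = −1.96 V.
The negative sign shows that, as written, the cell would require an external voltage to drive the reaction.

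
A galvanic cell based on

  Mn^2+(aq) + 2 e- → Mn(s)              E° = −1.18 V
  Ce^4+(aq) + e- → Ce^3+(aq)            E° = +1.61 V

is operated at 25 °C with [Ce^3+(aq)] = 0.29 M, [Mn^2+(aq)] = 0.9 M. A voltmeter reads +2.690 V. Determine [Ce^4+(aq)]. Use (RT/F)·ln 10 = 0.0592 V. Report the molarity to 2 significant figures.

0.0056 M

With Ce⁴⁺/Ce³⁺ at the cathode and Mn²⁺/Mn at the anode, E°cell = +1.61 − (−1.18) = +2.79 V (n = 2).
Since E = E° − (0.0592/n)·log Q, log Q = n(E° − E)/0.0592 = 3.378.
For 2 Ce^4+(aq) + Mn(s) → 2 Ce^3+(aq) + Mn^2+(aq), the reaction quotient is Q = ([Ce^3+(aq)]^2·[Mn^2+(aq)]) / [Ce^4+(aq)]^2.
Solving for the unknown gives log [Ce^4+(aq)] = −2.249, so [Ce^4+(aq)] ≈ 0.0056 M.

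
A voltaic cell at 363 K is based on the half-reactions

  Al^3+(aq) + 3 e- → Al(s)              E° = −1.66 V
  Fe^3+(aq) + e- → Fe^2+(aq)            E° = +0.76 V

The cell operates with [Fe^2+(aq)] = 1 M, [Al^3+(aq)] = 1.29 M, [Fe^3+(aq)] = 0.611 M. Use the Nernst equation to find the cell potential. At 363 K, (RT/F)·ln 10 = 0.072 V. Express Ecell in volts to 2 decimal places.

Fe³⁺/Fe²⁺ is reduced (cathode, E° = +0.76 V) and Al³⁺/Al is oxidized (anode).
E°cell = E°cat − E°an = +0.76 − (−1.66) = +2.42 V; n = 3.
For the overall reaction 3 Fe^3+(aq) + Al(s) → 3 Fe^2+(aq) + Al^3+(aq), Q = ([Fe^2+(aq)]^3·[Al^3+(aq)]) / [Fe^3+(aq)]^3 = 5.66, giving log Q = 0.752.
E = E° − (0.072/n)·log Q = +2.42 − (0.072/3)(0.752) = +2.40 V.

+2.40 V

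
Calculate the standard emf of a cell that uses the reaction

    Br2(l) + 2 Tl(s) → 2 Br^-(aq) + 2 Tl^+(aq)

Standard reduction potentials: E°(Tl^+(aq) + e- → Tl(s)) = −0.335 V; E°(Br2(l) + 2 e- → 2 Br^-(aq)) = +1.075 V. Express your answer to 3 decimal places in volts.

+1.410 V

In the reaction as written, Br2(l) is reduced (cathode) and Tl^+(aq) is produced by oxidation at the anode.
E°cell = E°(cathode) − E°(anode) = +1.075 − (−0.335) = +1.410 V.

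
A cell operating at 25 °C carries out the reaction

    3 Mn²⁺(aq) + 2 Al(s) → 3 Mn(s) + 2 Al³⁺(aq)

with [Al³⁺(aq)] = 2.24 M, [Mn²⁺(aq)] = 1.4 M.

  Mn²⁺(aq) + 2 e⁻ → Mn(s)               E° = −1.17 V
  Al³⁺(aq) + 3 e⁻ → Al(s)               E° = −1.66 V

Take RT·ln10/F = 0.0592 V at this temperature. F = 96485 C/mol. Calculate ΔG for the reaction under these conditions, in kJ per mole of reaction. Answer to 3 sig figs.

With Mn²⁺/Mn reduced at the cathode, E°cell = −1.17 − (−1.66) = +0.49 V and n = 6.
Here Q = [Al³⁺(aq)]^2 / [Mn²⁺(aq)]^3 = 1.83 (log Q = 0.262), giving E = +0.49 − (0.0592/6)·(0.262) = +0.4874 V.
Then ΔG = −nFE = −6 × 96485 × +0.4874 J/mol = −282 kJ/mol.

−282 kJ/mol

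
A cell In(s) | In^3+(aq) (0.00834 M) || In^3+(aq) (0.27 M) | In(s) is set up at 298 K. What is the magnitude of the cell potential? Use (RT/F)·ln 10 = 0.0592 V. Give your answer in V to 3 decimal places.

For a concentration cell E°cell = 0, since both electrodes use the same couple.
The compartment with the higher In^3+(aq) concentration (0.27 M) acts as the cathode; ions are reduced there and produced at the dilute (0.00834 M) anode.
With n = 3, Ecell = −(0.0592/3)·log([dilute]/[conc]) = −(0.0592/3)·log(0.00834/0.27) = +0.030 V.

0.030 V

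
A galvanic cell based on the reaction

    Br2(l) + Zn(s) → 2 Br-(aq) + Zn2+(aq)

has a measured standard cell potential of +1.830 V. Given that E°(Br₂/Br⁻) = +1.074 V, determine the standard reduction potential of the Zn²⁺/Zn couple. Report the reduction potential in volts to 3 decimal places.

−0.756 V

In the reaction as written the Br₂/Br⁻ couple is reduced (cathode) and Zn²⁺/Zn is oxidized (anode), so E°cell = E°(Br₂/Br⁻) − E°(Zn²⁺/Zn).
E°(Zn²⁺/Zn) = E°(cathode) − E°cell = +1.074 − (+1.830) = −0.756 V.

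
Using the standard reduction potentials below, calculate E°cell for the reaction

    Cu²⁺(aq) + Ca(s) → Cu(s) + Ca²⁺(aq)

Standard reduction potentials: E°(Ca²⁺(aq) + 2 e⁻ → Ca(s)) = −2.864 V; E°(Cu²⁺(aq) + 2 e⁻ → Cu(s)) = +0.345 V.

In the reaction as written, Cu²⁺(aq) is reduced (cathode) and Ca²⁺(aq) is produced by oxidation at the anode.
E°cell = E°(cathode) − E°(anode) = +0.345 − (−2.864) = +3.209 V.

+3.209 V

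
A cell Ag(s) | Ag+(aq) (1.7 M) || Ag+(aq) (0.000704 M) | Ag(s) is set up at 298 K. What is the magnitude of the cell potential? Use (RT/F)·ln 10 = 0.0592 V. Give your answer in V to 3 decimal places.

0.200 V

For a concentration cell E°cell = 0, since both electrodes use the same couple.
The compartment with the higher Ag+(aq) concentration (1.7 M) acts as the cathode; ions are reduced there and produced at the dilute (0.000704 M) anode.
With n = 1, Ecell = −(0.0592/1)·log([dilute]/[conc]) = −(0.0592/1)·log(0.000704/1.7) = +0.200 V.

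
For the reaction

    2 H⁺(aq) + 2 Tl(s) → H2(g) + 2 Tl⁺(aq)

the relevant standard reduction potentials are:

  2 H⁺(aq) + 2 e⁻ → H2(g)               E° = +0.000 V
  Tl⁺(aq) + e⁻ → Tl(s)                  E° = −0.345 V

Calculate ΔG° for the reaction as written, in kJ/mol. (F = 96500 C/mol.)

−66.6 kJ/mol

In the reaction as written H⁺(aq) is reduced, so the 2H⁺/H₂ couple is the cathode and Tl⁺/Tl is the anode.
E°cell = +0.000 − (−0.345) = +0.345 V; balancing electrons gives n = 2.
ΔG° = −nFE°cell = −(2)(96500)(+0.345) J/mol = −66.6 kJ/mol.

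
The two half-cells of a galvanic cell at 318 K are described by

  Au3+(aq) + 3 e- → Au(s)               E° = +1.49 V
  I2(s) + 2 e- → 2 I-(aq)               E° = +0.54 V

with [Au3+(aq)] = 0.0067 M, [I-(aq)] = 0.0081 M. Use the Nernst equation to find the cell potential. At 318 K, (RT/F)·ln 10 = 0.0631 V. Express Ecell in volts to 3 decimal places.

Since E°(Au³⁺/Au) > E°(I₂/I⁻), Au³⁺/Au serves as the cathode.
E°cell = +1.49 − (+0.54) = +0.95 V, with n = 6 electrons transferred.
Balancing gives 2 Au3+(aq) + 6 I-(aq) → 2 Au(s) + 3 I2(s); hence Q = 1 / ([Au3+(aq)]^2·[I-(aq)]^6) = 7.89×10^16 (log Q = 16.897).
E = E° − (0.0631/n)·log Q = +0.95 − (0.0631/6)(16.897) = +0.772 V.

+0.772 V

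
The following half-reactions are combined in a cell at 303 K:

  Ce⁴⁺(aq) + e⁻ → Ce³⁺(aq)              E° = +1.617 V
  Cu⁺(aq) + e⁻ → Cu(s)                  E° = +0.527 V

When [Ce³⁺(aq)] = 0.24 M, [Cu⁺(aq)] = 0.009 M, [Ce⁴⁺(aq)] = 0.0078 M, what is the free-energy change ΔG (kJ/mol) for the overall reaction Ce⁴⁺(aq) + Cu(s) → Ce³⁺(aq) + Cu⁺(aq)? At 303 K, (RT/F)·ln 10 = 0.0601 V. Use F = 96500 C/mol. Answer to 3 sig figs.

With Ce⁴⁺/Ce³⁺ reduced at the cathode, E°cell = +1.617 − (+0.527) = +1.090 V and n = 1.
Here Q = ([Ce³⁺(aq)]·[Cu⁺(aq)]) / [Ce⁴⁺(aq)] = 0.277 (log Q = −0.558), giving E = +1.090 − (0.0601/1)·(−0.558) = +1.1235 V.
Then ΔG = −nFE = −1 × 96500 × +1.1235 J/mol = −108 kJ/mol.

−108 kJ/mol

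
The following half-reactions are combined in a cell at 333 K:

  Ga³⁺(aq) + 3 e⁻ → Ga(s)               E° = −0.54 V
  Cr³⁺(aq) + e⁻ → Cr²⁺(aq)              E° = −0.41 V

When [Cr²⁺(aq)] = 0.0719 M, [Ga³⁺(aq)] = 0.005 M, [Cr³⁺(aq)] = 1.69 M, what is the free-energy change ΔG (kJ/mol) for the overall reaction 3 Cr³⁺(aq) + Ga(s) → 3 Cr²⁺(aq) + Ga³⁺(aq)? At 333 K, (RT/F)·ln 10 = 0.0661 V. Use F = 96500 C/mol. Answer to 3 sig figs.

E°cell = −0.41 − (−0.54) = +0.13 V; the balanced reaction transfers n = 3 electrons.
Here Q = ([Cr²⁺(aq)]^3·[Ga³⁺(aq)]) / [Cr³⁺(aq)]^3 = 3.85×10^−7 (log Q = −6.415), giving E = +0.13 − (0.0661/3)·(−6.415) = +0.2713 V.
ΔG = −nFE = −(3)(96500)(+0.2713) J/mol = −78.5 kJ/mol.

−78.5 kJ/mol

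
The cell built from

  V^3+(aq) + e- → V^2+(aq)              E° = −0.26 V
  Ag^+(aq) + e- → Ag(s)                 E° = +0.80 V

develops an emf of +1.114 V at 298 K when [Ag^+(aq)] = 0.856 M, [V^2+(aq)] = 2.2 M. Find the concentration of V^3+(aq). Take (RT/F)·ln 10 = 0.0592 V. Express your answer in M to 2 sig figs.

0.23 M

Ag⁺/Ag is the cathode (higher E°); E°cell = +0.80 − (−0.26) = +1.06 V with n = 1.
From the Nernst equation, log Q = n(E° − E)/0.0592 = 1·(+1.06 − (+1.114))/0.0592 = −0.912.
Balancing electrons gives Ag^+(aq) + V^2+(aq) → Ag(s) + V^3+(aq); thus Q = [V^3+(aq)] / ([Ag^+(aq)]·[V^2+(aq)]).
Substituting the known concentrations and solving, log [V^3+(aq)] = −0.637 and [V^3+(aq)] = 0.23 M.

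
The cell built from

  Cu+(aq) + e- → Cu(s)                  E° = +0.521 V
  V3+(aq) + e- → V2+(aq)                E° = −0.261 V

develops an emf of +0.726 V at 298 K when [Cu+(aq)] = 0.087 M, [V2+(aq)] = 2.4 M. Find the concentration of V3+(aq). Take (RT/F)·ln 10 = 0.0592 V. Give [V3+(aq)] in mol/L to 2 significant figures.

Cu⁺/Cu is the cathode (higher E°); E°cell = +0.521 − (−0.261) = +0.782 V with n = 1.
Since E = E° − (0.0592/n)·log Q, log Q = n(E° − E)/0.0592 = 0.946.
For Cu+(aq) + V2+(aq) → Cu(s) + V3+(aq), the reaction quotient is Q = [V3+(aq)] / ([Cu+(aq)]·[V2+(aq)]).
Solving for the unknown gives log [V3+(aq)] = 0.266, so [V3+(aq)] ≈ 1.8 M.

1.8 M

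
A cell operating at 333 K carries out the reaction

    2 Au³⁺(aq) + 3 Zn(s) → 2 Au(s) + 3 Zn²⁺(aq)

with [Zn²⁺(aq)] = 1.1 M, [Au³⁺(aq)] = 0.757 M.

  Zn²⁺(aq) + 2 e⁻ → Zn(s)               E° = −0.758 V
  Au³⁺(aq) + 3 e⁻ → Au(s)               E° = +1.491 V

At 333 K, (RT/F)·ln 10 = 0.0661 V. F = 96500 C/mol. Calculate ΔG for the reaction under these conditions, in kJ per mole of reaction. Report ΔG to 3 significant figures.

−1300 kJ/mol

With Au³⁺/Au reduced at the cathode, E°cell = +1.491 − (−0.758) = +2.249 V and n = 6.
Here Q = [Zn²⁺(aq)]^3 / [Au³⁺(aq)]^2 = 2.32 (log Q = 0.366), giving E = +2.249 − (0.0661/6)·(0.366) = +2.2450 V.
Then ΔG = −nFE = −6 × 96500 × +2.2450 J/mol = −1300 kJ/mol.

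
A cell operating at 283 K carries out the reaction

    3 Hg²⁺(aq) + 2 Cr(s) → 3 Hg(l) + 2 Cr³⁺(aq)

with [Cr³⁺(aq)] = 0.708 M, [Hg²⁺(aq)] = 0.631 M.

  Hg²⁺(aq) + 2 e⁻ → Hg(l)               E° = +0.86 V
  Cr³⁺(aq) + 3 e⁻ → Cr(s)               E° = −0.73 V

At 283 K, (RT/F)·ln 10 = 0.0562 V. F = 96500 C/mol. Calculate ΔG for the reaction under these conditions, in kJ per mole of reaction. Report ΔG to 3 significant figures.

−919 kJ/mol

With Hg²⁺/Hg reduced at the cathode, E°cell = +0.86 − (−0.73) = +1.59 V and n = 6.
Q = [Cr³⁺(aq)]^2 / [Hg²⁺(aq)]^3 = 2, so log Q = 0.300 and E = +1.59 − (0.0562/6)(0.300) = +1.5872 V.
Then ΔG = −nFE = −6 × 96500 × +1.5872 J/mol = −919 kJ/mol.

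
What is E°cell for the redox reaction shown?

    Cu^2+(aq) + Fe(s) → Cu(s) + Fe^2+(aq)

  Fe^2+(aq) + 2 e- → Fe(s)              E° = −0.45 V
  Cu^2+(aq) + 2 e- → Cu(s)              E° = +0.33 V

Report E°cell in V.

+0.78 V

In the reaction as written, Cu^2+(aq) is reduced (cathode) and Fe^2+(aq) is produced by oxidation at the anode.
E°cell = E°(cathode) − E°(anode) = +0.33 − (−0.45) = +0.78 V.
The positive value indicates the reaction is spontaneous as written.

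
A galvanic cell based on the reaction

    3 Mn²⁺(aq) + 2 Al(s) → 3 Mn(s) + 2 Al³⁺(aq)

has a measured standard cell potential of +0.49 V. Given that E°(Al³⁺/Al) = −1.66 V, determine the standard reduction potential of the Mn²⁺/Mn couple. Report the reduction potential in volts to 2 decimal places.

In the reaction as written the Mn²⁺/Mn couple is reduced (cathode) and Al³⁺/Al is oxidized (anode), so E°cell = E°(Mn²⁺/Mn) − E°(Al³⁺/Al).
E°(Mn²⁺/Mn) = E°cell + E°(anode) = +0.49 + (−1.66) = −1.17 V.

−1.17 V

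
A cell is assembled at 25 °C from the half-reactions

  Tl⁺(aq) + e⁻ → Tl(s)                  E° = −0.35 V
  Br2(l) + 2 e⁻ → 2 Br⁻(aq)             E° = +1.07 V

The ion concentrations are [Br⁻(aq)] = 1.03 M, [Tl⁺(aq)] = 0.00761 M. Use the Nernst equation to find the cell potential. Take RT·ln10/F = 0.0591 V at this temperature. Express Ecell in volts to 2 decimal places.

+1.54 V

Br₂/Br⁻ is reduced (cathode, E° = +1.07 V) and Tl⁺/Tl is oxidized (anode).
The standard potential is +1.07 − (−0.35) = +1.42 V and the balanced reaction transfers n = 2 electrons.
For the overall reaction Br2(l) + 2 Tl(s) → 2 Br⁻(aq) + 2 Tl⁺(aq), Q = [Br⁻(aq)]^2·[Tl⁺(aq)]^2 = 6.14×10^−5, giving log Q = −4.212.
By the Nernst equation, E = +1.42 − (0.0591/2)·(−4.212) = +1.54 V.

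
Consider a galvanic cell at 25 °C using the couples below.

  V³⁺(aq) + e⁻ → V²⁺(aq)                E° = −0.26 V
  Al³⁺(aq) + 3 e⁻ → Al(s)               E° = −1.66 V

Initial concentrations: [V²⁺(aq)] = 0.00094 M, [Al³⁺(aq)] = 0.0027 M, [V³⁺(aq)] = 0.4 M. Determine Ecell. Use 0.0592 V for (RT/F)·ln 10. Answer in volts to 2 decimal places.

+1.61 V

Since E°(V³⁺/V²⁺) > E°(Al³⁺/Al), V³⁺/V²⁺ serves as the cathode.
E°cell = E°cat − E°an = −0.26 − (−1.66) = +1.40 V; n = 3.
The balanced reaction is 3 V³⁺(aq) + Al(s) → 3 V²⁺(aq) + Al³⁺(aq), so Q = ([V²⁺(aq)]^3·[Al³⁺(aq)]) / [V³⁺(aq)]^3 = 3.5×10^−11 and log Q = −10.455.
E = E° − (0.0592/n)·log Q = +1.40 − (0.0592/3)(−10.455) = +1.61 V.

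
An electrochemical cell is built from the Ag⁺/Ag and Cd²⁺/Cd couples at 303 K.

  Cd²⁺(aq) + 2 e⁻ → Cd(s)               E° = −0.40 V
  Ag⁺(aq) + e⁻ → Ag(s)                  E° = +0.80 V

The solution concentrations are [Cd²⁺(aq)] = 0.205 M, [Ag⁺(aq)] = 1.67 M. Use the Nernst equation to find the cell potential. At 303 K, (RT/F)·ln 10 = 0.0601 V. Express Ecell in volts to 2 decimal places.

Since E°(Ag⁺/Ag) > E°(Cd²⁺/Cd), Ag⁺/Ag serves as the cathode.
E°cell = +0.80 − (−0.40) = +1.20 V, with n = 2 electrons transferred.
Balancing gives 2 Ag⁺(aq) + Cd(s) → 2 Ag(s) + Cd²⁺(aq); hence Q = [Cd²⁺(aq)] / [Ag⁺(aq)]^2 = 0.0735 (log Q = −1.134).
Applying E = E° − (RT ln10/nF)·log Q gives +1.20 − (0.0601/2)(−1.134) = +1.23 V.

+1.23 V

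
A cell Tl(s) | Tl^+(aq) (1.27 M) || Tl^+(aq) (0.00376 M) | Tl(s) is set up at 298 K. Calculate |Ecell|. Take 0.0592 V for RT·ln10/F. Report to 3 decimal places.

For a concentration cell E°cell = 0, since both electrodes use the same couple.
The compartment with the higher Tl^+(aq) concentration (1.27 M) acts as the cathode; ions are reduced there and produced at the dilute (0.00376 M) anode.
With n = 1, Ecell = −(0.0592/1)·log([dilute]/[conc]) = −(0.0592/1)·log(0.00376/1.27) = +0.150 V.

0.150 V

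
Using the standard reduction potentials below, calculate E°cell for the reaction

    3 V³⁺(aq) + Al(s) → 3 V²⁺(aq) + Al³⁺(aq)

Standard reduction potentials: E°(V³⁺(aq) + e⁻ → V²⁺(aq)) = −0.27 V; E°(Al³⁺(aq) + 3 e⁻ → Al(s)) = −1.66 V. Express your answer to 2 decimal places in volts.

+1.39 V

V³⁺(aq) gains electrons, so the V³⁺/V²⁺ couple is the cathode; the Al³⁺/Al couple is the anode.
E°cell = E°(cathode) − E°(anode) = −0.27 − (−1.66) = +1.39 V.
The positive value indicates the reaction is spontaneous as written.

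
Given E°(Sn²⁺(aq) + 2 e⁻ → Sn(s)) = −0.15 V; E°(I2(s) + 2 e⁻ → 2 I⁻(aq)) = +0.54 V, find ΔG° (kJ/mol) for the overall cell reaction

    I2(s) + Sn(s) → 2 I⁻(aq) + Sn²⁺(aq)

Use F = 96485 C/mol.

In the reaction as written I2(s) is reduced, so the I₂/I⁻ couple is the cathode and Sn²⁺/Sn is the anode.
E°cell = +0.54 − (−0.15) = +0.69 V; balancing electrons gives n = 2.
ΔG° = −nFE°cell = −(2)(96485)(+0.69) J/mol = −133 kJ/mol.

−133 kJ/mol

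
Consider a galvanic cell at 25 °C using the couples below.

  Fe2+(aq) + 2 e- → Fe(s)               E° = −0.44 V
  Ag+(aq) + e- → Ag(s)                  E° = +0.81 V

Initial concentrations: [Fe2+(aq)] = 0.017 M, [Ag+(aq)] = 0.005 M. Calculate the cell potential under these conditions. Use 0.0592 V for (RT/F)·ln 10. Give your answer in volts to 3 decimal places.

The Ag⁺/Ag couple has the more positive E°, so it is the cathode; Fe²⁺/Fe is the anode.
The standard potential is +0.81 − (−0.44) = +1.25 V and the balanced reaction transfers n = 2 electrons.
For the overall reaction 2 Ag+(aq) + Fe(s) → 2 Ag(s) + Fe2+(aq), Q = [Fe2+(aq)] / [Ag+(aq)]^2 = 680, giving log Q = 2.833.
E = E° − (0.0592/n)·log Q = +1.25 − (0.0592/2)(2.833) = +1.166 V.

+1.166 V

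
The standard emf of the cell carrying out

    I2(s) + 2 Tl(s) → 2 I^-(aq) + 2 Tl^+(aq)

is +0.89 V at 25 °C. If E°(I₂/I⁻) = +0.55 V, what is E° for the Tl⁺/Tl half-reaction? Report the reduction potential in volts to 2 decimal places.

In the reaction as written the I₂/I⁻ couple is reduced (cathode) and Tl⁺/Tl is oxidized (anode), so E°cell = E°(I₂/I⁻) − E°(Tl⁺/Tl).
E°(Tl⁺/Tl) = E°(cathode) − E°cell = +0.55 − (+0.89) = −0.34 V.

−0.34 V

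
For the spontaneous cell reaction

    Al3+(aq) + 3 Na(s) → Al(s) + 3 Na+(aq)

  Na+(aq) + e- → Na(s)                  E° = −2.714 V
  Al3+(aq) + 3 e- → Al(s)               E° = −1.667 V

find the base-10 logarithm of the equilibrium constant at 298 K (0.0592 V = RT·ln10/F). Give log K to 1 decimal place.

log K = 53.1

The Al³⁺/Al couple is reduced (cathode); E°cell = −1.667 − (−2.714) = +1.047 V with n = 3.
At equilibrium E = 0, so log K = nE°cell / 0.0592 = (3)(+1.047) / 0.0592 = 53.1.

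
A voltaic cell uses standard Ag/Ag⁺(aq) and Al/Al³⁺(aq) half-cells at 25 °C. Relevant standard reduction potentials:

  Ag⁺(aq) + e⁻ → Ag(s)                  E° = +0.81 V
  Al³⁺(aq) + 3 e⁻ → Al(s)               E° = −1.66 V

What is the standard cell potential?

The Ag⁺/Ag couple has the higher E°, so Ag ion is reduced (cathode) and Al is oxidized (anode).
E°cell = E°(cathode) − E°(anode) = +0.81 − (−1.66) = +2.47 V.

+2.47 V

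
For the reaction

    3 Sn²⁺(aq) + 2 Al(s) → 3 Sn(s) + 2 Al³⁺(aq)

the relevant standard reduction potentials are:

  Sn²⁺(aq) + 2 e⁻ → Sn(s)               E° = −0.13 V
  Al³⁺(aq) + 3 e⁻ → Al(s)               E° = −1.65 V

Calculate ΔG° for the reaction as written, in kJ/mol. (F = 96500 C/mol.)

In the reaction as written Sn²⁺(aq) is reduced, so the Sn²⁺/Sn couple is the cathode and Al³⁺/Al is the anode.
E°cell = −0.13 − (−1.65) = +1.52 V; balancing electrons gives n = 6.
ΔG° = −nFE°cell = −(6)(96500)(+1.52) J/mol = −880 kJ/mol.

−880 kJ/mol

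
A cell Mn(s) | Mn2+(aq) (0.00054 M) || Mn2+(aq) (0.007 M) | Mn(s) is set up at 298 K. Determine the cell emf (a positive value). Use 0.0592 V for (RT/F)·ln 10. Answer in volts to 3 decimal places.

0.033 V

For a concentration cell E°cell = 0, since both electrodes use the same couple.
The compartment with the higher Mn2+(aq) concentration (0.007 M) acts as the cathode; ions are reduced there and produced at the dilute (0.00054 M) anode.
With n = 2, Ecell = −(0.0592/2)·log([dilute]/[conc]) = −(0.0592/2)·log(0.00054/0.007) = +0.033 V.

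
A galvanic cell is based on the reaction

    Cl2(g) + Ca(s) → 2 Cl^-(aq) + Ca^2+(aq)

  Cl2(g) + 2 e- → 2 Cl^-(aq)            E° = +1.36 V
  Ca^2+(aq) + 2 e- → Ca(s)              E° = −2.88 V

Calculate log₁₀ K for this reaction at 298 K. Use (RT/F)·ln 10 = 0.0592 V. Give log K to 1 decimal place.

The Cl₂/Cl⁻ couple is reduced (cathode); E°cell = +1.36 − (−2.88) = +4.24 V with n = 2.
At equilibrium E = 0, so log K = nE°cell / 0.0592 = (2)(+4.24) / 0.0592 = 143.2.

log K = 143.2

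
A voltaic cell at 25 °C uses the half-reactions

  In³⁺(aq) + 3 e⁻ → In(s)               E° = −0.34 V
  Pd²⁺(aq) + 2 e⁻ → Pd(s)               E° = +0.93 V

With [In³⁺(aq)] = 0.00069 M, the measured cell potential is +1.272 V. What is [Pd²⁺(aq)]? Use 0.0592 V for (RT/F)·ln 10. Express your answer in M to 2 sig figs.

The Pd²⁺/Pd couple has the larger reduction potential, so it is the cathode: E°cell = +0.93 − (−0.34) = +1.27 V and n = 6.
From the Nernst equation, log Q = n(E° − E)/0.0592 = 6·(+1.27 − (+1.272))/0.0592 = −0.203.
Balancing electrons gives 3 Pd²⁺(aq) + 2 In(s) → 3 Pd(s) + 2 In³⁺(aq); thus Q = [In³⁺(aq)]^2 / [Pd²⁺(aq)]^3.
Solving for the unknown gives log [Pd²⁺(aq)] = −2.040, so [Pd²⁺(aq)] ≈ 0.0091 M.

0.0091 M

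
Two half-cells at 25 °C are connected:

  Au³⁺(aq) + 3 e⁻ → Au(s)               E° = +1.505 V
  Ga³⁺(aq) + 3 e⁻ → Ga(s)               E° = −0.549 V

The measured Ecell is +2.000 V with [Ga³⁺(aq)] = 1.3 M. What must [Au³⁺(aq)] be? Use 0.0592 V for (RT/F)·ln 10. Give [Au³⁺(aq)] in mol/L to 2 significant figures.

With Au³⁺/Au at the cathode and Ga³⁺/Ga at the anode, E°cell = +1.505 − (−0.549) = +2.054 V (n = 3).
From the Nernst equation, log Q = n(E° − E)/0.0592 = 3·(+2.054 − (+2.000))/0.0592 = 2.736.
For Au³⁺(aq) + Ga(s) → Au(s) + Ga³⁺(aq), the reaction quotient is Q = [Ga³⁺(aq)] / [Au³⁺(aq)].
Solving for the unknown gives log [Au³⁺(aq)] = −2.622, so [Au³⁺(aq)] ≈ 0.0024 M.

0.0024 M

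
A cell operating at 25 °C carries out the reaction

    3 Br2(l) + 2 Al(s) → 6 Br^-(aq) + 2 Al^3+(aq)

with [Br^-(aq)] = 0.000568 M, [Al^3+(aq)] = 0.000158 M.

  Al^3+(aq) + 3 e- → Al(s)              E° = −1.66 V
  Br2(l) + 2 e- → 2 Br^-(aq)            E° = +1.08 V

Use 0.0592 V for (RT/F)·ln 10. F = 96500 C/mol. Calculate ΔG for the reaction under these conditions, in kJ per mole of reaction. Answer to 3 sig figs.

With Br₂/Br⁻ reduced at the cathode, E°cell = +1.08 − (−1.66) = +2.74 V and n = 6.
Q = [Br^-(aq)]^6·[Al^3+(aq)]^2 = 8.38×10^−28, so log Q = −27.077 and E = +2.74 − (0.0592/6)(−27.077) = +3.0072 V.
ΔG = −nFE = −(6)(96500)(+3.0072) J/mol = −1740 kJ/mol.

−1740 kJ/mol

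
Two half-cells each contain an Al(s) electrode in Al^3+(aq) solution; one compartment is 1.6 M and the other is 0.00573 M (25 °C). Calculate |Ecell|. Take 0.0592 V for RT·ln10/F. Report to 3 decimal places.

0.048 V

For a concentration cell E°cell = 0, since both electrodes use the same couple.
The compartment with the higher Al^3+(aq) concentration (1.6 M) acts as the cathode; ions are reduced there and produced at the dilute (0.00573 M) anode.
With n = 3, Ecell = −(0.0592/3)·log([dilute]/[conc]) = −(0.0592/3)·log(0.00573/1.6) = +0.048 V.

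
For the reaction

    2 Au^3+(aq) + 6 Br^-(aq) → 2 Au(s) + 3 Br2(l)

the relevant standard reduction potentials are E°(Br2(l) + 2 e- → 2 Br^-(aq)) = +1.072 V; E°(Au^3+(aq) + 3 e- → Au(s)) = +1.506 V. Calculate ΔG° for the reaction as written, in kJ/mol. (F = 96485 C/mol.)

−251 kJ/mol

In the reaction as written Au^3+(aq) is reduced, so the Au³⁺/Au couple is the cathode and Br₂/Br⁻ is the anode.
E°cell = +1.506 − (+1.072) = +0.434 V; balancing electrons gives n = 6.
ΔG° = −nFE°cell = −(6)(96485)(+0.434) J/mol = −251 kJ/mol.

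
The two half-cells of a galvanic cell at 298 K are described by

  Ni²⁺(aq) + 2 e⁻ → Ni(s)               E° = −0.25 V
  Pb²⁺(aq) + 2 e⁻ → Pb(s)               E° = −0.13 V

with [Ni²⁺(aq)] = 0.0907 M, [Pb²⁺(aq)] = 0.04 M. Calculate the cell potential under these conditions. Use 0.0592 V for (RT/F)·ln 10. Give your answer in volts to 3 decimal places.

+0.109 V

The Pb²⁺/Pb couple has the more positive E°, so it is the cathode; Ni²⁺/Ni is the anode.
E°cell = −0.13 − (−0.25) = +0.12 V, with n = 2 electrons transferred.
For the overall reaction Pb²⁺(aq) + Ni(s) → Pb(s) + Ni²⁺(aq), Q = [Ni²⁺(aq)] / [Pb²⁺(aq)] = 2.27, giving log Q = 0.356.
By the Nernst equation, E = +0.12 − (0.0592/2)·(0.356) = +0.109 V.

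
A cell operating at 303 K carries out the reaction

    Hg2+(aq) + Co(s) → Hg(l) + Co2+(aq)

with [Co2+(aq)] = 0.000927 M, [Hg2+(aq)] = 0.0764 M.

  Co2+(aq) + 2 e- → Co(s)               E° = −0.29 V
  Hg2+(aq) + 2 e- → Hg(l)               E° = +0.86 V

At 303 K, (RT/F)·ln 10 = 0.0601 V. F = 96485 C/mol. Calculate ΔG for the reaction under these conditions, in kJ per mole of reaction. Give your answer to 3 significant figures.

E°cell = +0.86 − (−0.29) = +1.15 V; the balanced reaction transfers n = 2 electrons.
Here Q = [Co2+(aq)] / [Hg2+(aq)] = 0.0121 (log Q = −1.916), giving E = +1.15 − (0.0601/2)·(−1.916) = +1.2076 V.
Then ΔG = −nFE = −2 × 96485 × +1.2076 J/mol = −233 kJ/mol.

−233 kJ/mol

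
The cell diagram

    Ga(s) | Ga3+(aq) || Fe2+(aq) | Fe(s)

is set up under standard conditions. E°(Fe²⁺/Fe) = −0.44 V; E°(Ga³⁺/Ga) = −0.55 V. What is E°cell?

+0.11 V

By convention the left-hand electrode in cell notation is the anode (oxidation) and the right-hand electrode is the cathode (reduction).
E°cell = E°(right) − E°(left) = −0.44 − (−0.55) = +0.11 V.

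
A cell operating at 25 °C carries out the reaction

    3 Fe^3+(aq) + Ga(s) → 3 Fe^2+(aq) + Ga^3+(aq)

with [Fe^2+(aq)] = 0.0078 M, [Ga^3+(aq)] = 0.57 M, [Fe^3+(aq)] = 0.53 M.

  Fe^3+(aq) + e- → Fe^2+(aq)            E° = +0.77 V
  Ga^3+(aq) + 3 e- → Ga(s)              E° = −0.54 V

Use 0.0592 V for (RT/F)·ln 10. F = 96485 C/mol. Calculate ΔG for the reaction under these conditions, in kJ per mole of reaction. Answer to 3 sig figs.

−412 kJ/mol

With Fe³⁺/Fe²⁺ reduced at the cathode, E°cell = +0.77 − (−0.54) = +1.31 V and n = 3.
The reaction quotient is ([Fe^2+(aq)]^3·[Ga^3+(aq)]) / [Fe^3+(aq)]^3 = 1.82×10^−6; by Nernst, E = +1.31 − (0.0592/3)(−5.741) = +1.4233 V.
Then ΔG = −nFE = −3 × 96485 × +1.4233 J/mol = −412 kJ/mol.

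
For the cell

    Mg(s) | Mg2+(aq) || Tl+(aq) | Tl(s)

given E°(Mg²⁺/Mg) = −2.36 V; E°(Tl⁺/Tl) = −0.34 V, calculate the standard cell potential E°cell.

+2.02 V

By convention the left-hand electrode in cell notation is the anode (oxidation) and the right-hand electrode is the cathode (reduction).
E°cell = E°(right) − E°(left) = −0.34 − (−2.36) = +2.02 V.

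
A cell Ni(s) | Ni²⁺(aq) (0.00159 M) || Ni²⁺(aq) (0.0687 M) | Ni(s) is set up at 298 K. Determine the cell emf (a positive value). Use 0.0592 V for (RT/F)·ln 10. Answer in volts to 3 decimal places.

0.048 V

For a concentration cell E°cell = 0, since both electrodes use the same couple.
The compartment with the higher Ni²⁺(aq) concentration (0.0687 M) acts as the cathode; ions are reduced there and produced at the dilute (0.00159 M) anode.
With n = 2, Ecell = −(0.0592/2)·log([dilute]/[conc]) = −(0.0592/2)·log(0.00159/0.0687) = +0.048 V.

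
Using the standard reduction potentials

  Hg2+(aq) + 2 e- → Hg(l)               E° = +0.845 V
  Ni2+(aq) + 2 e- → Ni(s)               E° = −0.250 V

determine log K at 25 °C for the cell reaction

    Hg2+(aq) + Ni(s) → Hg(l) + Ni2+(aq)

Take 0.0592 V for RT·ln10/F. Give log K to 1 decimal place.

log K = 37.0

The Hg²⁺/Hg couple is reduced (cathode); E°cell = +0.845 − (−0.250) = +1.095 V with n = 2.
At equilibrium E = 0, so log K = nE°cell / 0.0592 = (2)(+1.095) / 0.0592 = 37.0.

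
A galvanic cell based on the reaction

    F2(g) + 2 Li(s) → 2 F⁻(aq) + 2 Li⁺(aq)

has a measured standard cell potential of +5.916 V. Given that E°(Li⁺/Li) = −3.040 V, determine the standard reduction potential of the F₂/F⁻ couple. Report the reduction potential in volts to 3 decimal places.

+2.876 V

In the reaction as written the F₂/F⁻ couple is reduced (cathode) and Li⁺/Li is oxidized (anode), so E°cell = E°(F₂/F⁻) − E°(Li⁺/Li).
E°(F₂/F⁻) = E°cell + E°(anode) = +5.916 + (−3.040) = +2.876 V.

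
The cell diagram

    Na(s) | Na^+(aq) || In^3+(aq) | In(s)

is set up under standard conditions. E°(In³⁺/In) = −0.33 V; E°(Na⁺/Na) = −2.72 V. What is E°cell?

+2.39 V

By convention the left-hand electrode in cell notation is the anode (oxidation) and the right-hand electrode is the cathode (reduction).
E°cell = E°(right) − E°(left) = −0.33 − (−2.72) = +2.39 V.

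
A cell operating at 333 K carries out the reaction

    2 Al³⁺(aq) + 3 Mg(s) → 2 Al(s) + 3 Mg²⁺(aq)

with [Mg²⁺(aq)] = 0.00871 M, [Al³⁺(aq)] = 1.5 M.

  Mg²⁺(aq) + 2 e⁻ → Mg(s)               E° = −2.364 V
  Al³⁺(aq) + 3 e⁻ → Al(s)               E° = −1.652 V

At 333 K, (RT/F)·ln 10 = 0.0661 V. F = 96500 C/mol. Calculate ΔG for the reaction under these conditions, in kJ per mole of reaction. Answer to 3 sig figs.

−454 kJ/mol

With Al³⁺/Al reduced at the cathode, E°cell = −1.652 − (−2.364) = +0.712 V and n = 6.
Q = [Mg²⁺(aq)]^3 / [Al³⁺(aq)]^2 = 2.94×10^−7, so log Q = −6.532 and E = +0.712 − (0.0661/6)(−6.532) = +0.7840 V.
ΔG = −nFE = −(6)(96500)(+0.7840) J/mol = −454 kJ/mol.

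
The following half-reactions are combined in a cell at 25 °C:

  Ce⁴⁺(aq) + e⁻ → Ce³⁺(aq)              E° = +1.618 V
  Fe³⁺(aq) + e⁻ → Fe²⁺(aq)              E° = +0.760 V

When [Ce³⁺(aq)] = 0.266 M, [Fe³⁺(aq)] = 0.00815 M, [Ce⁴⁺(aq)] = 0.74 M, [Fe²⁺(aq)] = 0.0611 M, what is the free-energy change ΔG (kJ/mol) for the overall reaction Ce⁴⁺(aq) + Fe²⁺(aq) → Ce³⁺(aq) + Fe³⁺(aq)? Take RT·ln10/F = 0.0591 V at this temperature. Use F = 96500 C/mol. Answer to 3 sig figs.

E°cell = +1.618 − (+0.760) = +0.858 V; the balanced reaction transfers n = 1 electron.
The reaction quotient is ([Ce³⁺(aq)]·[Fe³⁺(aq)]) / ([Ce⁴⁺(aq)]·[Fe²⁺(aq)]) = 0.0479; by Nernst, E = +0.858 − (0.0591/1)(−1.319) = +0.9360 V.
Then ΔG = −nFE = −1 × 96500 × +0.9360 J/mol = −90.3 kJ/mol.

−90.3 kJ/mol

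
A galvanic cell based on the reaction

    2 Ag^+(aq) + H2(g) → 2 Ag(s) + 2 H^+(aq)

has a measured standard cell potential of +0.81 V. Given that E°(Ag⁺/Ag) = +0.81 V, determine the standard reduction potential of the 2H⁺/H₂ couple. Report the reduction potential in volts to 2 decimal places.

In the reaction as written the Ag⁺/Ag couple is reduced (cathode) and 2H⁺/H₂ is oxidized (anode), so E°cell = E°(Ag⁺/Ag) − E°(2H⁺/H₂).
E°(2H⁺/H₂) = E°(cathode) − E°cell = +0.81 − (+0.81) = +0.00 V.

+0.00 V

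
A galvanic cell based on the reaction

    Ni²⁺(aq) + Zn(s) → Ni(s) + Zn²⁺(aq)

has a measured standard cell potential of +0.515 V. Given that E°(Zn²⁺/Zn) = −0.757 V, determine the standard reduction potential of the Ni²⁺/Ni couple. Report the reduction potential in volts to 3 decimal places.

In the reaction as written the Ni²⁺/Ni couple is reduced (cathode) and Zn²⁺/Zn is oxidized (anode), so E°cell = E°(Ni²⁺/Ni) − E°(Zn²⁺/Zn).
E°(Ni²⁺/Ni) = E°cell + E°(anode) = +0.515 + (−0.757) = −0.242 V.

−0.242 V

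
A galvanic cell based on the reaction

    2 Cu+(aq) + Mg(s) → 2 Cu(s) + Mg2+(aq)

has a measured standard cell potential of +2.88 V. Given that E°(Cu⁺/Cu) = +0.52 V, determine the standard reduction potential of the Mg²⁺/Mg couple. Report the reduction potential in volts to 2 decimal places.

−2.36 V

In the reaction as written the Cu⁺/Cu couple is reduced (cathode) and Mg²⁺/Mg is oxidized (anode), so E°cell = E°(Cu⁺/Cu) − E°(Mg²⁺/Mg).
E°(Mg²⁺/Mg) = E°(cathode) − E°cell = +0.52 − (+2.88) = −2.36 V.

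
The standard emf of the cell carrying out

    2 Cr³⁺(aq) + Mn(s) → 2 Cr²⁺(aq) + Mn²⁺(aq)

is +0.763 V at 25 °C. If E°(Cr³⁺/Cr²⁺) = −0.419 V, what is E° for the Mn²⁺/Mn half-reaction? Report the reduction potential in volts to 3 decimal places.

In the reaction as written the Cr³⁺/Cr²⁺ couple is reduced (cathode) and Mn²⁺/Mn is oxidized (anode), so E°cell = E°(Cr³⁺/Cr²⁺) − E°(Mn²⁺/Mn).
E°(Mn²⁺/Mn) = E°(cathode) − E°cell = −0.419 − (+0.763) = −1.182 V.

−1.182 V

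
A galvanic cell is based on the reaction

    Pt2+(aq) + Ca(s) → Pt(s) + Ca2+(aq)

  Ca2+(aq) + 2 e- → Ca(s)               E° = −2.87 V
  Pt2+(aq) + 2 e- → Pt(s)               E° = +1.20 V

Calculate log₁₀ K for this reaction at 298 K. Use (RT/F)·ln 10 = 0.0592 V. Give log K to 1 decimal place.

log K = 137.5

The Pt²⁺/Pt couple is reduced (cathode); E°cell = +1.20 − (−2.87) = +4.07 V with n = 2.
At equilibrium E = 0, so log K = nE°cell / 0.0592 = (2)(+4.07) / 0.0592 = 137.5.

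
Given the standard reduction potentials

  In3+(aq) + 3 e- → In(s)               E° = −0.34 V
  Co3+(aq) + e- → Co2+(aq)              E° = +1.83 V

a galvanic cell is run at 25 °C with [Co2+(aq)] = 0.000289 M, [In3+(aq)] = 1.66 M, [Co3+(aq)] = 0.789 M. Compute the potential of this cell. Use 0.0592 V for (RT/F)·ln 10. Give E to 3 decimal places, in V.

+2.369 V

Co³⁺/Co²⁺ is reduced (cathode, E° = +1.83 V) and In³⁺/In is oxidized (anode).
E°cell = +1.83 − (−0.34) = +2.17 V, with n = 3 electrons transferred.
Balancing gives 3 Co3+(aq) + In(s) → 3 Co2+(aq) + In3+(aq); hence Q = ([Co2+(aq)]^3·[In3+(aq)]) / [Co3+(aq)]^3 = 8.16×10^−11 (log Q = −10.088).
Applying E = E° − (RT ln10/nF)·log Q gives +2.17 − (0.0592/3)(−10.088) = +2.369 V.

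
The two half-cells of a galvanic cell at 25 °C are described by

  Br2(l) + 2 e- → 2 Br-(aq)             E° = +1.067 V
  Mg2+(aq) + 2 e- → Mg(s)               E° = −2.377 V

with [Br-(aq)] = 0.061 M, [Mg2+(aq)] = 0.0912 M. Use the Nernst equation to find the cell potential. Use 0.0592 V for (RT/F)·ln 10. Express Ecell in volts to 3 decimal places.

+3.547 V

The Br₂/Br⁻ couple has the more positive E°, so it is the cathode; Mg²⁺/Mg is the anode.
E°cell = +1.067 − (−2.377) = +3.444 V, with n = 2 electrons transferred.
For the overall reaction Br2(l) + Mg(s) → 2 Br-(aq) + Mg2+(aq), Q = [Br-(aq)]^2·[Mg2+(aq)] = 0.000339, giving log Q = −3.469.
By the Nernst equation, E = +3.444 − (0.0592/2)·(−3.469) = +3.547 V.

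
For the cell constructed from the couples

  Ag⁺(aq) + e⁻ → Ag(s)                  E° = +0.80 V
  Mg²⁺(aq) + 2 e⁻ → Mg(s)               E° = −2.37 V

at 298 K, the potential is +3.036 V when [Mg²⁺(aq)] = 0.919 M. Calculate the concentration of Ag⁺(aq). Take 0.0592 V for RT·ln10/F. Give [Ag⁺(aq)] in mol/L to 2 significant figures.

The Ag⁺/Ag couple has the larger reduction potential, so it is the cathode: E°cell = +0.80 − (−2.37) = +3.17 V and n = 2.
From the Nernst equation, log Q = n(E° − E)/0.0592 = 2·(+3.17 − (+3.036))/0.0592 = 4.527.
Balancing electrons gives 2 Ag⁺(aq) + Mg(s) → 2 Ag(s) + Mg²⁺(aq); thus Q = [Mg²⁺(aq)] / [Ag⁺(aq)]^2.
Solving for the unknown gives log [Ag⁺(aq)] = −2.282, so [Ag⁺(aq)] ≈ 0.0052 M.

0.0052 M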